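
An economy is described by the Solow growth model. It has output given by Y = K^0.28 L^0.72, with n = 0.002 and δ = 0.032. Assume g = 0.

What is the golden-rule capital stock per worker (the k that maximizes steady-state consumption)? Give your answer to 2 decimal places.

k_gold ≈ 18.70

The golden rule sets f'(k) = n + δ, i.e. α·k^(α−1) = n + δ.
So k^(1−α) = α / (n + δ) = 0.28 / 0.034 = 8.2353.
k_gold = 8.2353^(1/0.72) ≈ 18.6972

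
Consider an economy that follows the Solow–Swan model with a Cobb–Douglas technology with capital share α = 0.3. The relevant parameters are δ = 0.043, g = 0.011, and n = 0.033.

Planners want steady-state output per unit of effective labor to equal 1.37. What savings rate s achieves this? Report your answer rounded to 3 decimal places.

At the steady state, Δk = 0, so s·k^α = (n + g + δ)·k.
Since y* = [s/(n + g + δ)]^(α/(1−α)), we have s/(n + g + δ) = (y*)^((1−α)/α) = 1.37^2.3333 = 2.0845.
Therefore s = 2.0845 × (n + g + δ) = 2.0845 × 0.087 = 0.1814.

s ≈ 0.181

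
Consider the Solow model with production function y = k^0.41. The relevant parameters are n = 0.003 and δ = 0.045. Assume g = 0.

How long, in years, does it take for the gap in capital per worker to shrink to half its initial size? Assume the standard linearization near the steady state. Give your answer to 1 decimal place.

t_½ ≈ 24.5 years

Near the steady state the convergence rate is λ = (1 − α)(n + δ).
λ = (1 − 0.41) × 0.048 = 0.59 × 0.048 = 0.02832
Half-life = ln 2 / λ = 0.6931 / 0.02832 ≈ 24.47 years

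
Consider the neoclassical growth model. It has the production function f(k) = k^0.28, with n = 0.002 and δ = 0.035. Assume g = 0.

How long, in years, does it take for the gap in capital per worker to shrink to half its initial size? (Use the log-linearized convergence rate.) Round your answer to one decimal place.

t_½ ≈ 26.0 years

Near the steady state the convergence rate is λ = (1 − α)(n + δ).
λ = (1 − 0.28) × 0.037 = 0.72 × 0.037 = 0.02664
Half-life = ln 2 / λ = 0.6931 / 0.02664 ≈ 26.02 years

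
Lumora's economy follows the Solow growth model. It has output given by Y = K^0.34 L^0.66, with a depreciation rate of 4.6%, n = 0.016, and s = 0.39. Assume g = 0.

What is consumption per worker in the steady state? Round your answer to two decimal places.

c* = 1.57

Steady state requires s·f(k) = (n + δ)·k, i.e. s·k^α = (n + δ)·k.
Rearranging, k^(1−α) = s / (n + δ).
k^0.66 = 0.39 / (0.016 + 0.046) = 0.39 / 0.062 = 6.2903
k* = 6.2903^(1/0.66) ≈ 16.2221
y* = (k*)^α = 16.2221^0.34 ≈ 2.5789
c* = (1 − s)·y* = (1 − 0.39) × 2.5789 ≈ 1.5731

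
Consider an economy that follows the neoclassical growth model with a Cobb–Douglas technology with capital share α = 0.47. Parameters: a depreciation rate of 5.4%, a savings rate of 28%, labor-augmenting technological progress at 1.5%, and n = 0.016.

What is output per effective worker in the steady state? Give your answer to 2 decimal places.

y* = 2.88

Steady state requires s·f(k) = (n + g + δ)·k, i.e. s·k^α = (n + g + δ)·k.
Rearranging, k^(1−α) = s / (n + g + δ).
k^0.53 = 0.28 / (0.016 + 0.015 + 0.054) = 0.28 / 0.085 = 3.2941
k* = 3.2941^(1/0.53) ≈ 9.4812
y* = (k*)^α = 9.4812^0.47 ≈ 2.8782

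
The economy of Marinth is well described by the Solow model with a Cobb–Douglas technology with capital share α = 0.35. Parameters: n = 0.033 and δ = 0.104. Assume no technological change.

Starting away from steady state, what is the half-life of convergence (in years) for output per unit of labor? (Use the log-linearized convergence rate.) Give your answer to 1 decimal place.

about 7.8 years

Near the steady state the convergence rate is λ = (1 − α)(n + δ).
λ = (1 − 0.35) × 0.137 = 0.65 × 0.137 = 0.08905
Half-life = ln 2 / λ = 0.6931 / 0.08905 ≈ 7.78 years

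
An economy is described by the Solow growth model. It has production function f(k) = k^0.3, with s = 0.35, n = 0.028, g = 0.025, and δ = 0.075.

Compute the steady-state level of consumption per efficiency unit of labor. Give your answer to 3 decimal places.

Steady state requires s·f(k) = (n + g + δ)·k, i.e. s·k^α = (n + g + δ)·k.
Rearranging, k^(1−α) = s / (n + g + δ).
k^0.7 = 0.35 / (0.028 + 0.025 + 0.075) = 0.35 / 0.128 = 2.7344
k* = 2.7344^(1/0.7) ≈ 4.2081
y* = (k*)^α = 4.2081^0.3 ≈ 1.5390
c* = (1 − s)·y* = (1 − 0.35) × 1.5390 ≈ 1.0004

c* ≈ 1.000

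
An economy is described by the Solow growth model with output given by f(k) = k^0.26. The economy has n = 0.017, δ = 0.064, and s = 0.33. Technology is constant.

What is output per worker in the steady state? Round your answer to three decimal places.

At the steady state, Δk = 0, so s·k^α = (n + δ)·k.
Rearranging, k^(1−α) = s / (n + δ).
k^0.74 = 0.33 / (0.017 + 0.064) = 0.33 / 0.081 = 4.0741
k* = 4.0741^(1/0.74) ≈ 6.6737
y* = (k*)^α = 6.6737^0.26 ≈ 1.6381

y* ≈ 1.638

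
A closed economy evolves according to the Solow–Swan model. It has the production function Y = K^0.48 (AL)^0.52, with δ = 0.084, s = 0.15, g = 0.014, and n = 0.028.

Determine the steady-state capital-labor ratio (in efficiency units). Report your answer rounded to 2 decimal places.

In steady state, investment equals break-even investment: s·k^α = (n + g + δ)·k.
Dividing both sides by k: k^(1−α) = s / (n + g + δ).
k^0.52 = 0.15 / (0.028 + 0.014 + 0.084) = 0.15 / 0.126 = 1.1905
k* = 1.1905^(1/0.52) ≈ 1.3984

k* = 1.40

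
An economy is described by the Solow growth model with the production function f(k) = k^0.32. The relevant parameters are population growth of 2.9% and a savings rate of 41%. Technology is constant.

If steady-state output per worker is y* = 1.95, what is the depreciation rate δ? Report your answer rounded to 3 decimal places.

Steady state requires s·f(k) = (n + δ)·k, i.e. s·k^α = (n + δ)·k.
Since y* = [s/(n + δ)]^(α/(1−α)), we have s/(n + δ) = (y*)^((1−α)/α) = 1.95^2.125 = 4.1336.
Therefore n + δ = s / 4.1336 = 0.41 / 4.1336 = 0.0992, so δ = 0.0992 − 0.029 = 0.0702.

δ ≈ 0.070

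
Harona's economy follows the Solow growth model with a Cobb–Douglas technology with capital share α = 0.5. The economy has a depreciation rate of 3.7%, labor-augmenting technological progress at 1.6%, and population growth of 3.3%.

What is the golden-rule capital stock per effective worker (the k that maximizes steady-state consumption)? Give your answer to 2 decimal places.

k_gold ≈ 33.80

The golden rule sets f'(k) = n + g + δ, i.e. α·k^(α−1) = n + g + δ.
So k^(1−α) = α / (n + g + δ) = 0.5 / 0.086 = 5.8140.
k_gold = 5.8140^(1/0.5) ≈ 33.8026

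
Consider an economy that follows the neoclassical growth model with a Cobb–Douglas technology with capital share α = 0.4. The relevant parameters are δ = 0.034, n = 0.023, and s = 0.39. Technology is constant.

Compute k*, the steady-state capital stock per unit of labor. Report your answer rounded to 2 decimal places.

At the steady state, Δk = 0, so s·k^α = (n + δ)·k.
Dividing both sides by k: k^(1−α) = s / (n + δ).
k^0.6 = 0.39 / (0.023 + 0.034) = 0.39 / 0.057 = 6.8421
k* = 6.8421^(1/0.6) ≈ 24.6594

k* = 24.66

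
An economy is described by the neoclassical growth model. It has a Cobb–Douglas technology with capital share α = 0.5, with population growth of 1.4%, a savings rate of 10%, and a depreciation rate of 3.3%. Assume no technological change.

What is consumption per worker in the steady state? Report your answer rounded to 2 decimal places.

c* = 1.91

Steady state requires s·f(k) = (n + δ)·k, i.e. s·k^α = (n + δ)·k.
Rearranging, k^(1−α) = s / (n + δ).
k^0.5 = 0.10 / (0.014 + 0.033) = 0.10 / 0.047 = 2.1277
k* = 2.1277^(1/0.5) ≈ 4.5271
y* = (k*)^α = 4.5271^0.5 ≈ 2.1277
c* = (1 − s)·y* = (1 − 0.10) × 2.1277 ≈ 1.9149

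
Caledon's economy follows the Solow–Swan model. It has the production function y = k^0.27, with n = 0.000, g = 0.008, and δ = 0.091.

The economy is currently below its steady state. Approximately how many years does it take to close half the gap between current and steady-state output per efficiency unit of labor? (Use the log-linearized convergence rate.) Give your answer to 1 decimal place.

Near the steady state the convergence rate is λ = (1 − α)(n + g + δ).
λ = (1 − 0.27) × 0.099 = 0.73 × 0.099 = 0.07227
Half-life = ln 2 / λ = 0.6931 / 0.07227 ≈ 9.59 years

half-life ≈ 9.6 years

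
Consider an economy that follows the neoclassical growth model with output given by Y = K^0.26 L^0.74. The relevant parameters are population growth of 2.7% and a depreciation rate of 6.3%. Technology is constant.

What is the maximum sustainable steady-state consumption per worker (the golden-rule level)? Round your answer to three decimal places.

At the golden rule, f'(k) = n + δ, so α·k^(α−1) = n + δ and k_gold = (α/(n + δ))^(1/(1−α)).
k_gold = (0.26/0.090)^(1/0.74) = 2.8889^1.3514 ≈ 4.1941
c_gold = f(k_gold) − (n + δ)·k_gold = 1.4517 − 0.090×4.1941 ≈ 1.0742

c_gold ≈ 1.074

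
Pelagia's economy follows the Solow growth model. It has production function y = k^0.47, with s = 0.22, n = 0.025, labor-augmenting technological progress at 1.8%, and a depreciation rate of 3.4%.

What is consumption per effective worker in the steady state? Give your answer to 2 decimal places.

At the steady state, Δk = 0, so s·k^α = (n + g + δ)·k.
Dividing both sides by k: k^(1−α) = s / (n + g + δ).
k^0.53 = 0.22 / (0.025 + 0.018 + 0.034) = 0.22 / 0.077 = 2.8571
k* = 2.8571^(1/0.53) ≈ 7.2483
y* = (k*)^α = 7.2483^0.47 ≈ 2.5369
c* = (1 − s)·y* = (1 − 0.22) × 2.5369 ≈ 1.9788

c* ≈ 1.98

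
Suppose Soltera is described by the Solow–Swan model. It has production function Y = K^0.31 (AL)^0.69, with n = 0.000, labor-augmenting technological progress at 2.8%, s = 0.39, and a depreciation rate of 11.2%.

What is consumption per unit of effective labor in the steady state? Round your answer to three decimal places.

c* ≈ 0.967

At the steady state, Δk = 0, so s·k^α = (n + g + δ)·k.
Rearranging, k^(1−α) = s / (n + g + δ).
k^0.69 = 0.39 / (0.000 + 0.028 + 0.112) = 0.39 / 0.140 = 2.7857
k* = 2.7857^(1/0.69) ≈ 4.4140
y* = (k*)^α = 4.4140^0.31 ≈ 1.5845
c* = (1 − s)·y* = (1 − 0.39) × 1.5845 ≈ 0.9665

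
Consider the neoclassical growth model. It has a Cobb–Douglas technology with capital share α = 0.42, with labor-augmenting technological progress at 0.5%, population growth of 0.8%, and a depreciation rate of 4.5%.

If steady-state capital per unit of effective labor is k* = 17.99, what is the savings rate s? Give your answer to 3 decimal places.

s ≈ 0.310

In steady state, investment equals break-even investment: s·k^α = (n + g + δ)·k.
So s / (n + g + δ) = (k*)^(1−α) = 17.99^0.58 = 5.3446.
Therefore s = 5.3446 × (n + g + δ) = 5.3446 × 0.058 = 0.3100.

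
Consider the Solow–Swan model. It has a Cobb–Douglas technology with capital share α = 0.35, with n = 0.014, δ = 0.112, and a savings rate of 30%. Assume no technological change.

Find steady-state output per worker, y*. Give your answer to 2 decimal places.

In steady state, investment equals break-even investment: s·k^α = (n + δ)·k.
Dividing both sides by k: k^(1−α) = s / (n + δ).
k^0.65 = 0.30 / (0.014 + 0.112) = 0.30 / 0.126 = 2.3810
k* = 2.3810^(1/0.65) ≈ 3.7987
y* = (k*)^α = 3.7987^0.35 ≈ 1.5954

y* = 1.60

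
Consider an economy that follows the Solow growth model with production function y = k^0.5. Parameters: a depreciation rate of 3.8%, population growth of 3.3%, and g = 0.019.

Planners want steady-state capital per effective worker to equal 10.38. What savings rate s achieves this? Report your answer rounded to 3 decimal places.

s ≈ 0.290

Steady state requires s·f(k) = (n + g + δ)·k, i.e. s·k^α = (n + g + δ)·k.
So s / (n + g + δ) = (k*)^(1−α) = 10.38^0.5 = 3.2218.
Therefore s = 3.2218 × (n + g + δ) = 3.2218 × 0.090 = 0.2900.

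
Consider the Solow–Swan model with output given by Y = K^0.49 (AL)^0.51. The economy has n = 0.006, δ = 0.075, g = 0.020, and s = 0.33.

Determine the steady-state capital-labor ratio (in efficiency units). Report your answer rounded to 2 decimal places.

k* = 10.19

Steady state requires s·f(k) = (n + g + δ)·k, i.e. s·k^α = (n + g + δ)·k.
Dividing both sides by k: k^(1−α) = s / (n + g + δ).
k^0.51 = 0.33 / (0.006 + 0.020 + 0.075) = 0.33 / 0.101 = 3.2673
k* = 3.2673^(1/0.51) ≈ 10.1909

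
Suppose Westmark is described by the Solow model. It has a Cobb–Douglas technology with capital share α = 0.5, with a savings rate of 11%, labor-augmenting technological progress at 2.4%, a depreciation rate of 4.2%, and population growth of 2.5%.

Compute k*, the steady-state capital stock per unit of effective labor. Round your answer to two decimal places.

Steady state requires s·f(k) = (n + g + δ)·k, i.e. s·k^α = (n + g + δ)·k.
Dividing both sides by k: k^(1−α) = s / (n + g + δ).
k^0.5 = 0.11 / (0.025 + 0.024 + 0.042) = 0.11 / 0.091 = 1.2088
k* = 1.2088^(1/0.5) ≈ 1.4612

k* = 1.46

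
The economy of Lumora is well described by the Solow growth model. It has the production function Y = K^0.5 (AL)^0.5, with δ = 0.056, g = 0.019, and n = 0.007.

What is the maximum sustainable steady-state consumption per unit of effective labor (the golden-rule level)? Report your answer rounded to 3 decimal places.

At the golden rule, f'(k) = n + g + δ, so α·k^(α−1) = n + g + δ and k_gold = (α/(n + g + δ))^(1/(1−α)).
k_gold = (0.5/0.082)^(1/0.5) = 6.0976^2 ≈ 37.1807
c_gold = f(k_gold) − (n + g + δ)·k_gold = 6.0976 − 0.082×37.1807 ≈ 3.0488

c_gold ≈ 3.049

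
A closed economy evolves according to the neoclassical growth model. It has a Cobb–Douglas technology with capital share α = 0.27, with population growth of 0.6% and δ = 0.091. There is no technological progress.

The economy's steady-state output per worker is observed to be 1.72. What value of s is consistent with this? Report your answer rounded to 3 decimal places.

s ≈ 0.420

In steady state, investment equals break-even investment: s·k^α = (n + δ)·k.
Since y* = [s/(n + δ)]^(α/(1−α)), we have s/(n + δ) = (y*)^((1−α)/α) = 1.72^2.7037 = 4.3331.
Therefore s = 4.3331 × (n + δ) = 4.3331 × 0.097 = 0.4203.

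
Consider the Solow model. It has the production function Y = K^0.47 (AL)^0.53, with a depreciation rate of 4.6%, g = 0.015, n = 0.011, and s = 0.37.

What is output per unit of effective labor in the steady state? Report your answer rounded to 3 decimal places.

In steady state, investment equals break-even investment: s·k^α = (n + g + δ)·k.
Dividing both sides by k: k^(1−α) = s / (n + g + δ).
k^0.53 = 0.37 / (0.011 + 0.015 + 0.046) = 0.37 / 0.072 = 5.1389
k* = 5.1389^(1/0.53) ≈ 21.9414
y* = (k*)^α = 21.9414^0.47 ≈ 4.2697

y* = 4.270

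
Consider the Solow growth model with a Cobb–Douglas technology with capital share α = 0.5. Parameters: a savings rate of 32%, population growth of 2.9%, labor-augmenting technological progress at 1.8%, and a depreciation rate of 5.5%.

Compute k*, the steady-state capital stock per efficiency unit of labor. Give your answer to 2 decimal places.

In steady state, investment equals break-even investment: s·k^α = (n + g + δ)·k.
Rearranging, k^(1−α) = s / (n + g + δ).
k^0.5 = 0.32 / (0.029 + 0.018 + 0.055) = 0.32 / 0.102 = 3.1373
k* = 3.1373^(1/0.5) ≈ 9.8427

k* ≈ 9.84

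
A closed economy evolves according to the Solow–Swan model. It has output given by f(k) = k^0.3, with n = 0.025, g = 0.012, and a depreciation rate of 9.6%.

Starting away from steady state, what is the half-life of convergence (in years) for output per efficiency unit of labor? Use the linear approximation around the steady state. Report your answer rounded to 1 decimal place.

t_½ ≈ 7.4 years

Near the steady state the convergence rate is λ = (1 − α)(n + g + δ).
λ = (1 − 0.3) × 0.133 = 0.7 × 0.133 = 0.0931
Half-life = ln 2 / λ = 0.6931 / 0.0931 ≈ 7.44 years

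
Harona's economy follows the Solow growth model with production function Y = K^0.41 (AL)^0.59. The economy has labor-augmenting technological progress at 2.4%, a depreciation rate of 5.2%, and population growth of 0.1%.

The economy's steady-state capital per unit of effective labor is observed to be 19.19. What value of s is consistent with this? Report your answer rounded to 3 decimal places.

s ≈ 0.440

Steady state requires s·f(k) = (n + g + δ)·k, i.e. s·k^α = (n + g + δ)·k.
So s / (n + g + δ) = (k*)^(1−α) = 19.19^0.59 = 5.7150.
Therefore s = 5.7150 × (n + g + δ) = 5.7150 × 0.077 = 0.4401.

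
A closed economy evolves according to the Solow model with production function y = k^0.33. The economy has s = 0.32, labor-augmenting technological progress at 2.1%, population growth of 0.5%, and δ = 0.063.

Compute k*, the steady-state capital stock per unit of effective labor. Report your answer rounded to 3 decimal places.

At the steady state, Δk = 0, so s·k^α = (n + g + δ)·k.
Rearranging, k^(1−α) = s / (n + g + δ).
k^0.67 = 0.32 / (0.005 + 0.021 + 0.063) = 0.32 / 0.089 = 3.5955
k* = 3.5955^(1/0.67) ≈ 6.7529

k* ≈ 6.753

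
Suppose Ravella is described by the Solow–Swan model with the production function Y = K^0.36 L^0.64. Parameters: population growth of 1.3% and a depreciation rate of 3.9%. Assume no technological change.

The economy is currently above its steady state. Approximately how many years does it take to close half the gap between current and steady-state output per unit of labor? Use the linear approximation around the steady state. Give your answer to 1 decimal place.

Near the steady state the convergence rate is λ = (1 − α)(n + δ).
λ = (1 − 0.36) × 0.052 = 0.64 × 0.052 = 0.03328
Half-life = ln 2 / λ = 0.6931 / 0.03328 ≈ 20.83 years

about 20.8 years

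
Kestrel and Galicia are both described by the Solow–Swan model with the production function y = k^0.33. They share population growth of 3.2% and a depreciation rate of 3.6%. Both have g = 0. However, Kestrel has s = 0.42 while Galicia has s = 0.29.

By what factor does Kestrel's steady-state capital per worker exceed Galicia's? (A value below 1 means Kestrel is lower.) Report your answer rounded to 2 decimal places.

ratio ≈ 1.74

Steady-state k* = [s/(n + δ)]^(1/(1−α)), so the ratio is [ (s_K/(n + δ)_K) / (s_G/(n + δ)_G) ]^1.4925.
s_K/(n + δ)_K = 0.42/0.068 = 6.1765; s_G/(n + δ)_G = 0.29/0.068 = 4.2647.
Ratio = (6.1765/4.2647)^1.4925 = 1.4483^1.4925 ≈ 1.7381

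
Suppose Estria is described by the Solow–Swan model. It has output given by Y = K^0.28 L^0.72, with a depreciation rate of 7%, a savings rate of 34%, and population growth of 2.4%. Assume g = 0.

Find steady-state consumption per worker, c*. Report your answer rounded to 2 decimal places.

c* ≈ 1.09

At the steady state, Δk = 0, so s·k^α = (n + δ)·k.
Rearranging, k^(1−α) = s / (n + δ).
k^0.72 = 0.34 / (0.024 + 0.070) = 0.34 / 0.094 = 3.6170
k* = 3.6170^(1/0.72) ≈ 5.9633
y* = (k*)^α = 5.9633^0.28 ≈ 1.6487
c* = (1 − s)·y* = (1 − 0.34) × 1.6487 ≈ 1.0881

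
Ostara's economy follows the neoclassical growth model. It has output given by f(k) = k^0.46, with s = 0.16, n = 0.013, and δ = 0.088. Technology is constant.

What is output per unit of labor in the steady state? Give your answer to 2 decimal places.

y* ≈ 1.48

Steady state requires s·f(k) = (n + δ)·k, i.e. s·k^α = (n + δ)·k.
Rearranging, k^(1−α) = s / (n + δ).
k^0.54 = 0.16 / (0.013 + 0.088) = 0.16 / 0.101 = 1.5842
k* = 1.5842^(1/0.54) ≈ 2.3443
y* = (k*)^α = 2.3443^0.46 ≈ 1.4798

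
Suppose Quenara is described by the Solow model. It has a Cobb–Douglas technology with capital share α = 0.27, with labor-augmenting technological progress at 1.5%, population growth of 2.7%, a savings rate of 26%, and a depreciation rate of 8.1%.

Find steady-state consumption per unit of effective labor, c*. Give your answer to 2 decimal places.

At the steady state, Δk = 0, so s·k^α = (n + g + δ)·k.
Rearranging, k^(1−α) = s / (n + g + δ).
k^0.73 = 0.26 / (0.027 + 0.015 + 0.081) = 0.26 / 0.123 = 2.1138
k* = 2.1138^(1/0.73) ≈ 2.7880
y* = (k*)^α = 2.7880^0.27 ≈ 1.3190
c* = (1 − s)·y* = (1 − 0.26) × 1.3190 ≈ 0.9761

c* = 0.98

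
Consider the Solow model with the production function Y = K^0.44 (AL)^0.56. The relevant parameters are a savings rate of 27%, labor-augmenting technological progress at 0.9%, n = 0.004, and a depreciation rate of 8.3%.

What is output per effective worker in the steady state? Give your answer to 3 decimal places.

At the steady state, Δk = 0, so s·k^α = (n + g + δ)·k.
Rearranging, k^(1−α) = s / (n + g + δ).
k^0.56 = 0.27 / (0.004 + 0.009 + 0.083) = 0.27 / 0.096 = 2.8125
k* = 2.8125^(1/0.56) ≈ 6.3380
y* = (k*)^α = 6.3380^0.44 ≈ 2.2535

y* ≈ 2.254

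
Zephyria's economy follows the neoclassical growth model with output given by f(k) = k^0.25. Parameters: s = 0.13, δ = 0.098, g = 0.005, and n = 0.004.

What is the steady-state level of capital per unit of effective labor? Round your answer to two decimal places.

Steady state requires s·f(k) = (n + g + δ)·k, i.e. s·k^α = (n + g + δ)·k.
Dividing both sides by k: k^(1−α) = s / (n + g + δ).
k^0.75 = 0.13 / (0.004 + 0.005 + 0.098) = 0.13 / 0.107 = 1.2150
k* = 1.2150^(1/0.75) ≈ 1.2965

k* = 1.30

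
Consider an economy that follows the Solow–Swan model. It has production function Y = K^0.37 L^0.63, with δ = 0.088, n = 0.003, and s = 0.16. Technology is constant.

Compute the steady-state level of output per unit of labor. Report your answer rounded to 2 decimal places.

y* ≈ 1.39

At the steady state, Δk = 0, so s·k^α = (n + δ)·k.
Rearranging, k^(1−α) = s / (n + δ).
k^0.63 = 0.16 / (0.003 + 0.088) = 0.16 / 0.091 = 1.7582
k* = 1.7582^(1/0.63) ≈ 2.4490
y* = (k*)^α = 2.4490^0.37 ≈ 1.3929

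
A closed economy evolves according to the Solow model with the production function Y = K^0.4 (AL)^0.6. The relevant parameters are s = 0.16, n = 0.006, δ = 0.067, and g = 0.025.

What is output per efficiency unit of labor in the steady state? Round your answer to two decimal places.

In steady state, investment equals break-even investment: s·k^α = (n + g + δ)·k.
Dividing both sides by k: k^(1−α) = s / (n + g + δ).
k^0.6 = 0.16 / (0.006 + 0.025 + 0.067) = 0.16 / 0.098 = 1.6327
k* = 1.6327^(1/0.6) ≈ 2.2638
y* = (k*)^α = 2.2638^0.4 ≈ 1.3865

y* ≈ 1.39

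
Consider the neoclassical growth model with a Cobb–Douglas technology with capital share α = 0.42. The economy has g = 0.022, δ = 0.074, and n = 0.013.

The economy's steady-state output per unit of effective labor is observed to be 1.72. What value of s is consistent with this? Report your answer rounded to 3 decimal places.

s ≈ 0.231

At the steady state, Δk = 0, so s·k^α = (n + g + δ)·k.
Since y* = [s/(n + g + δ)]^(α/(1−α)), we have s/(n + g + δ) = (y*)^((1−α)/α) = 1.72^1.381 = 2.1148.
Therefore s = 2.1148 × (n + g + δ) = 2.1148 × 0.109 = 0.2305.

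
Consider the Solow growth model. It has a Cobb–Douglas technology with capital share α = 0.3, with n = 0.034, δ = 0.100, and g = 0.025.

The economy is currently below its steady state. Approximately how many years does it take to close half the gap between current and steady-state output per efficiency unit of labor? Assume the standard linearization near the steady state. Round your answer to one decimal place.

Near the steady state the convergence rate is λ = (1 − α)(n + g + δ).
λ = (1 − 0.3) × 0.159 = 0.7 × 0.159 = 0.1113
Half-life = ln 2 / λ = 0.6931 / 0.1113 ≈ 6.23 years

half-life ≈ 6.2 years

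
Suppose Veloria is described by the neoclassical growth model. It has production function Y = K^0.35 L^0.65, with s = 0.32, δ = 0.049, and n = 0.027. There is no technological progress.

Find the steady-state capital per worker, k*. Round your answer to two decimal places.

k* = 9.13

At the steady state, Δk = 0, so s·k^α = (n + δ)·k.
Rearranging, k^(1−α) = s / (n + δ).
k^0.65 = 0.32 / (0.027 + 0.049) = 0.32 / 0.076 = 4.2105
k* = 4.2105^(1/0.65) ≈ 9.1309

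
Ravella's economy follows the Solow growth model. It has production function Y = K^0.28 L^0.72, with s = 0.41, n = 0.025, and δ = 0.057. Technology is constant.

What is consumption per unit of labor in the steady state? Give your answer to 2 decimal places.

In steady state, investment equals break-even investment: s·k^α = (n + δ)·k.
Rearranging, k^(1−α) = s / (n + δ).
k^0.72 = 0.41 / (0.025 + 0.057) = 0.41 / 0.082 = 5.0000
k* = 5.0000^(1/0.72) ≈ 9.3496
y* = (k*)^α = 9.3496^0.28 ≈ 1.8699
c* = (1 − s)·y* = (1 − 0.41) × 1.8699 ≈ 1.1032

c* = 1.10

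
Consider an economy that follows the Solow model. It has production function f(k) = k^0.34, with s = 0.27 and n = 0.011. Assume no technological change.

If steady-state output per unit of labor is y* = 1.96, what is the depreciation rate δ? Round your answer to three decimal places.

At the steady state, Δk = 0, so s·k^α = (n + δ)·k.
Since y* = [s/(n + δ)]^(α/(1−α)), we have s/(n + δ) = (y*)^((1−α)/α) = 1.96^1.9412 = 3.6926.
Therefore n + δ = s / 3.6926 = 0.27 / 3.6926 = 0.0731, so δ = 0.0731 − 0.011 = 0.0621.

δ ≈ 0.062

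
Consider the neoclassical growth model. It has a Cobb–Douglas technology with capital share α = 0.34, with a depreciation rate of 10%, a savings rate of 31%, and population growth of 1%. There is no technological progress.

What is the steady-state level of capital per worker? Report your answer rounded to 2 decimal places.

Steady state requires s·f(k) = (n + δ)·k, i.e. s·k^α = (n + δ)·k.
Dividing both sides by k: k^(1−α) = s / (n + δ).
k^0.66 = 0.31 / (0.010 + 0.100) = 0.31 / 0.110 = 2.8182
k* = 2.8182^(1/0.66) ≈ 4.8059

k* ≈ 4.81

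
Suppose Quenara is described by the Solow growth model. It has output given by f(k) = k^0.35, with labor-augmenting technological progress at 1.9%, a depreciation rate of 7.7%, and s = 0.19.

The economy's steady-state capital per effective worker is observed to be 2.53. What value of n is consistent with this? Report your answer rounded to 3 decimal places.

At the steady state, Δk = 0, so s·k^α = (n + g + δ)·k.
So s / (n + g + δ) = (k*)^(1−α) = 2.53^0.65 = 1.8282.
Therefore n + g + δ = s / 1.8282 = 0.19 / 1.8282 = 0.1039, so n = 0.1039 − 0.096 = 0.0079.

n ≈ 0.008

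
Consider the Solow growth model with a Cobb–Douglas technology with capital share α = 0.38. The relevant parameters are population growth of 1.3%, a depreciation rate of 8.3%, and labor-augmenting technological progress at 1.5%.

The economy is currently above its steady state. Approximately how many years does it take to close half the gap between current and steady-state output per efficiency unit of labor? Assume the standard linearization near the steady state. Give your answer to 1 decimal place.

about 10.1 years

Near the steady state the convergence rate is λ = (1 − α)(n + g + δ).
λ = (1 − 0.38) × 0.111 = 0.62 × 0.111 = 0.06882
Half-life = ln 2 / λ = 0.6931 / 0.06882 ≈ 10.07 years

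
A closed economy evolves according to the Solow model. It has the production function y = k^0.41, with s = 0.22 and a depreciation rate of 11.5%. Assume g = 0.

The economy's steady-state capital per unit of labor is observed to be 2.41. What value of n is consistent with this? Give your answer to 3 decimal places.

n ≈ 0.016

In steady state, investment equals break-even investment: s·k^α = (n + δ)·k.
So s / (n + δ) = (k*)^(1−α) = 2.41^0.59 = 1.6803.
Therefore n + δ = s / 1.6803 = 0.22 / 1.6803 = 0.1309, so n = 0.1309 − 0.115 = 0.0159.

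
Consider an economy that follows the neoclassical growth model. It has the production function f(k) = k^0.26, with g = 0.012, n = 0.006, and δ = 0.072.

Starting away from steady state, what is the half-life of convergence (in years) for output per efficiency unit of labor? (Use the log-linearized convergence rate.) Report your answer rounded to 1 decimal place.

t_½ ≈ 10.4 years

Near the steady state the convergence rate is λ = (1 − α)(n + g + δ).
λ = (1 − 0.26) × 0.090 = 0.74 × 0.090 = 0.0666
Half-life = ln 2 / λ = 0.6931 / 0.0666 ≈ 10.41 years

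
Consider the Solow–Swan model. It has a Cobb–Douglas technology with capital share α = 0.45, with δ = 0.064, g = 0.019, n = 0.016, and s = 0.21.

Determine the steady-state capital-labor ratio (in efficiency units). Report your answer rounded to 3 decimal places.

At the steady state, Δk = 0, so s·k^α = (n + g + δ)·k.
Dividing both sides by k: k^(1−α) = s / (n + g + δ).
k^0.55 = 0.21 / (0.016 + 0.019 + 0.064) = 0.21 / 0.099 = 2.1212
k* = 2.1212^(1/0.55) ≈ 3.9245

k* = 3.925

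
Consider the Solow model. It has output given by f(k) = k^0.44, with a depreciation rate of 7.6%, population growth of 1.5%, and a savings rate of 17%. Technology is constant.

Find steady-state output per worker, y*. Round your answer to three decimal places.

In steady state, investment equals break-even investment: s·k^α = (n + δ)·k.
Dividing both sides by k: k^(1−α) = s / (n + δ).
k^0.56 = 0.17 / (0.015 + 0.076) = 0.17 / 0.091 = 1.8681
k* = 1.8681^(1/0.56) ≈ 3.0524
y* = (k*)^α = 3.0524^0.44 ≈ 1.6340

y* = 1.634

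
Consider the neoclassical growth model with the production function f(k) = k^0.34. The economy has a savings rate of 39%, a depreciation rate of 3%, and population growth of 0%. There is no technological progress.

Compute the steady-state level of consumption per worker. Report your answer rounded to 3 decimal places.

At the steady state, Δk = 0, so s·k^α = (n + δ)·k.
Rearranging, k^(1−α) = s / (n + δ).
k^0.66 = 0.39 / (0.000 + 0.030) = 0.39 / 0.030 = 13.0000
k* = 13.0000^(1/0.66) ≈ 48.7296
y* = (k*)^α = 48.7296^0.34 ≈ 3.7484
c* = (1 − s)·y* = (1 − 0.39) × 3.7484 ≈ 2.2865

c* ≈ 2.287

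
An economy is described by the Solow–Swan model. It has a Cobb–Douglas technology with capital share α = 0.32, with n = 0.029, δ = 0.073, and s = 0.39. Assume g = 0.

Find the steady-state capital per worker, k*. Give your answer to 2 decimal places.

At the steady state, Δk = 0, so s·k^α = (n + δ)·k.
Rearranging, k^(1−α) = s / (n + δ).
k^0.68 = 0.39 / (0.029 + 0.073) = 0.39 / 0.102 = 3.8235
k* = 3.8235^(1/0.68) ≈ 7.1872

k* ≈ 7.19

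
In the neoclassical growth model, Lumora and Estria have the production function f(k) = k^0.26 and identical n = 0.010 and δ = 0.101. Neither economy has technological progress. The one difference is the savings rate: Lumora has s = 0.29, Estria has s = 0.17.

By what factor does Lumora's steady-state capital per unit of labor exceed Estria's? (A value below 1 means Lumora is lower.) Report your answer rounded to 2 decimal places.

Steady-state k* = [s/(n + δ)]^(1/(1−α)), so the ratio is [ (s_L/(n + δ)_L) / (s_E/(n + δ)_E) ]^1.3514.
s_L/(n + δ)_L = 0.29/0.111 = 2.6126; s_E/(n + δ)_E = 0.17/0.111 = 1.5315.
Ratio = (2.6126/1.5315)^1.3514 = 1.7059^1.3514 ≈ 2.0581

k*_L / k*_E ≈ 2.06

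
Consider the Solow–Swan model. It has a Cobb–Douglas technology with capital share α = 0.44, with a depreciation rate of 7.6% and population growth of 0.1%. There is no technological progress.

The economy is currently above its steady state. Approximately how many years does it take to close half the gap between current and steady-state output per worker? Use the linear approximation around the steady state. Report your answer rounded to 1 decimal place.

Near the steady state the convergence rate is λ = (1 − α)(n + δ).
λ = (1 − 0.44) × 0.077 = 0.56 × 0.077 = 0.04312
Half-life = ln 2 / λ = 0.6931 / 0.04312 ≈ 16.07 years

half-life ≈ 16.1 years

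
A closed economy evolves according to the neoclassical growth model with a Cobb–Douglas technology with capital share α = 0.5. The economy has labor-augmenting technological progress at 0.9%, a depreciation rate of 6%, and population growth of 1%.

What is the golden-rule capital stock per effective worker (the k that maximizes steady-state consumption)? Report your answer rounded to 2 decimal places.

k_gold ≈ 40.06

The golden rule sets f'(k) = n + g + δ, i.e. α·k^(α−1) = n + g + δ.
So k^(1−α) = α / (n + g + δ) = 0.5 / 0.079 = 6.3291.
k_gold = 6.3291^(1/0.5) ≈ 40.0575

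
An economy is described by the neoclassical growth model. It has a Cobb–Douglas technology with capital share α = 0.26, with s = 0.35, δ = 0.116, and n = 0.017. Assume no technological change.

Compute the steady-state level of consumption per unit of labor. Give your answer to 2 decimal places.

c* = 0.91

Steady state requires s·f(k) = (n + δ)·k, i.e. s·k^α = (n + δ)·k.
Rearranging, k^(1−α) = s / (n + δ).
k^0.74 = 0.35 / (0.017 + 0.116) = 0.35 / 0.133 = 2.6316
k* = 2.6316^(1/0.74) ≈ 3.6971
y* = (k*)^α = 3.6971^0.26 ≈ 1.4049
c* = (1 − s)·y* = (1 − 0.35) × 1.4049 ≈ 0.9132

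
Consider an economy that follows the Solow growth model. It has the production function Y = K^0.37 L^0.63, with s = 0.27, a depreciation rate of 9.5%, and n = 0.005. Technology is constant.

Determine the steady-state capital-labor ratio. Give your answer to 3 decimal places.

k* ≈ 4.838

At the steady state, Δk = 0, so s·k^α = (n + δ)·k.
Dividing both sides by k: k^(1−α) = s / (n + δ).
k^0.63 = 0.27 / (0.005 + 0.095) = 0.27 / 0.100 = 2.7000
k* = 2.7000^(1/0.63) ≈ 4.8384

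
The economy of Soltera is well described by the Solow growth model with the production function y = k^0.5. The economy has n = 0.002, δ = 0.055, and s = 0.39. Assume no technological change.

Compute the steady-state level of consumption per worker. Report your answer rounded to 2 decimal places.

c* ≈ 4.17

At the steady state, Δk = 0, so s·k^α = (n + δ)·k.
Dividing both sides by k: k^(1−α) = s / (n + δ).
k^0.5 = 0.39 / (0.002 + 0.055) = 0.39 / 0.057 = 6.8421
k* = 6.8421^(1/0.5) ≈ 46.8143
y* = (k*)^α = 46.8143^0.5 ≈ 6.8421
c* = (1 − s)·y* = (1 − 0.39) × 6.8421 ≈ 4.1737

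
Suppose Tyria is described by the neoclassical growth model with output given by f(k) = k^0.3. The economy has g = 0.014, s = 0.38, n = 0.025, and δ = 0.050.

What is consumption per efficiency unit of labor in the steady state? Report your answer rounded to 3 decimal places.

c* = 1.155

Steady state requires s·f(k) = (n + g + δ)·k, i.e. s·k^α = (n + g + δ)·k.
Dividing both sides by k: k^(1−α) = s / (n + g + δ).
k^0.7 = 0.38 / (0.025 + 0.014 + 0.050) = 0.38 / 0.089 = 4.2697
k* = 4.2697^(1/0.7) ≈ 7.9537
y* = (k*)^α = 7.9537^0.3 ≈ 1.8628
c* = (1 − s)·y* = (1 − 0.38) × 1.8628 ≈ 1.1549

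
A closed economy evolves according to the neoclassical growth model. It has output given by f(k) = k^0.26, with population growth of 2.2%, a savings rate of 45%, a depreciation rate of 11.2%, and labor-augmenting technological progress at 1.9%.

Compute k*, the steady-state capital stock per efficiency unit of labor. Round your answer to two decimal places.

k* = 4.30

Steady state requires s·f(k) = (n + g + δ)·k, i.e. s·k^α = (n + g + δ)·k.
Dividing both sides by k: k^(1−α) = s / (n + g + δ).
k^0.74 = 0.45 / (0.022 + 0.019 + 0.112) = 0.45 / 0.153 = 2.9412
k* = 2.9412^(1/0.74) ≈ 4.2968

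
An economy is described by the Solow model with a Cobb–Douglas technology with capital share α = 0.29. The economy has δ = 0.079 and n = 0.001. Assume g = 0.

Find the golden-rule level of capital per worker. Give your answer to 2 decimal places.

k_gold ≈ 6.13

The golden rule sets f'(k) = n + δ, i.e. α·k^(α−1) = n + δ.
So k^(1−α) = α / (n + δ) = 0.29 / 0.080 = 3.6250.
k_gold = 3.6250^(1/0.71) ≈ 6.1342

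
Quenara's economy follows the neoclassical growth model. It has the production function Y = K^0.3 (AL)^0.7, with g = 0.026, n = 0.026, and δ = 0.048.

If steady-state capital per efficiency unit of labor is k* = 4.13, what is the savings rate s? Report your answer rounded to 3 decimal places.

s ≈ 0.270

Steady state requires s·f(k) = (n + g + δ)·k, i.e. s·k^α = (n + g + δ)·k.
So s / (n + g + δ) = (k*)^(1−α) = 4.13^0.7 = 2.6988.
Therefore s = 2.6988 × (n + g + δ) = 2.6988 × 0.100 = 0.2699.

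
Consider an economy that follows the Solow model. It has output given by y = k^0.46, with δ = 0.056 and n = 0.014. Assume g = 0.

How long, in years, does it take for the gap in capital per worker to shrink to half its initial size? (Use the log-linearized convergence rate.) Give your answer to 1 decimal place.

Near the steady state the convergence rate is λ = (1 − α)(n + δ).
λ = (1 − 0.46) × 0.070 = 0.54 × 0.070 = 0.0378
Half-life = ln 2 / λ = 0.6931 / 0.0378 ≈ 18.34 years

about 18.3 years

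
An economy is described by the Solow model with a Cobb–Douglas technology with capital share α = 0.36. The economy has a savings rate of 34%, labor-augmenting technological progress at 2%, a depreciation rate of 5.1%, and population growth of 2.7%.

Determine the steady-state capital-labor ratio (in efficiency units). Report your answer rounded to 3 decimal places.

In steady state, investment equals break-even investment: s·k^α = (n + g + δ)·k.
Rearranging, k^(1−α) = s / (n + g + δ).
k^0.64 = 0.34 / (0.027 + 0.020 + 0.051) = 0.34 / 0.098 = 3.4694
k* = 3.4694^(1/0.64) ≈ 6.9847

k* ≈ 6.985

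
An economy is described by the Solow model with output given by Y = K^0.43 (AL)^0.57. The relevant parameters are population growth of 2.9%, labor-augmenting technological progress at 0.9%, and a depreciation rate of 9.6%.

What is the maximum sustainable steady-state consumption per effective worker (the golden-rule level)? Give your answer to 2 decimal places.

At the golden rule, f'(k) = n + g + δ, so α·k^(α−1) = n + g + δ and k_gold = (α/(n + g + δ))^(1/(1−α)).
k_gold = (0.43/0.134)^(1/0.57) = 3.2090^1.7544 ≈ 7.7335
c_gold = f(k_gold) − (n + g + δ)·k_gold = 2.4099 − 0.134×7.7335 ≈ 1.3736

c_gold ≈ 1.37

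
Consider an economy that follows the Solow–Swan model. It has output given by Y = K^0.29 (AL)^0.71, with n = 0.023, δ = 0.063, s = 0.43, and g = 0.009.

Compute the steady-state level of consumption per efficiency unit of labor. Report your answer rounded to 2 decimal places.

In steady state, investment equals break-even investment: s·k^α = (n + g + δ)·k.
Rearranging, k^(1−α) = s / (n + g + δ).
k^0.71 = 0.43 / (0.023 + 0.009 + 0.063) = 0.43 / 0.095 = 4.5263
k* = 4.5263^(1/0.71) ≈ 8.3865
y* = (k*)^α = 8.3865^0.29 ≈ 1.8528
c* = (1 − s)·y* = (1 − 0.43) × 1.8528 ≈ 1.0561

c* ≈ 1.06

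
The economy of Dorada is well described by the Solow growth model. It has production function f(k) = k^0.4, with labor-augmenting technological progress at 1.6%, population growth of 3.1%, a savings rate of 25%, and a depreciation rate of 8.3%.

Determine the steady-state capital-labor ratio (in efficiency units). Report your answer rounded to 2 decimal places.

At the steady state, Δk = 0, so s·k^α = (n + g + δ)·k.
Rearranging, k^(1−α) = s / (n + g + δ).
k^0.6 = 0.25 / (0.031 + 0.016 + 0.083) = 0.25 / 0.130 = 1.9231
k* = 1.9231^(1/0.6) ≈ 2.9740

k* ≈ 2.97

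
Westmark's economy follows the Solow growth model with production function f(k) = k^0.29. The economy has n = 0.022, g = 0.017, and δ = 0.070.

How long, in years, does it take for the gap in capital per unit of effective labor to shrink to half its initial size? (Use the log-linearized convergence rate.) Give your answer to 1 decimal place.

Near the steady state the convergence rate is λ = (1 − α)(n + g + δ).
λ = (1 − 0.29) × 0.109 = 0.71 × 0.109 = 0.07739
Half-life = ln 2 / λ = 0.6931 / 0.07739 ≈ 8.96 years

t_½ ≈ 9.0 years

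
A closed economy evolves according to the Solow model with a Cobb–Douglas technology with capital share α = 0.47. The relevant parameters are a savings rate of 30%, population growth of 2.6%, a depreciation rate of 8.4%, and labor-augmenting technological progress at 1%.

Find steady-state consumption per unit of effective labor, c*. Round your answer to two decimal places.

Steady state requires s·f(k) = (n + g + δ)·k, i.e. s·k^α = (n + g + δ)·k.
Dividing both sides by k: k^(1−α) = s / (n + g + δ).
k^0.53 = 0.30 / (0.026 + 0.010 + 0.084) = 0.30 / 0.120 = 2.5000
k* = 2.5000^(1/0.53) ≈ 5.6342
y* = (k*)^α = 5.6342^0.47 ≈ 2.2537
c* = (1 − s)·y* = (1 − 0.30) × 2.2537 ≈ 1.5776

c* ≈ 1.58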